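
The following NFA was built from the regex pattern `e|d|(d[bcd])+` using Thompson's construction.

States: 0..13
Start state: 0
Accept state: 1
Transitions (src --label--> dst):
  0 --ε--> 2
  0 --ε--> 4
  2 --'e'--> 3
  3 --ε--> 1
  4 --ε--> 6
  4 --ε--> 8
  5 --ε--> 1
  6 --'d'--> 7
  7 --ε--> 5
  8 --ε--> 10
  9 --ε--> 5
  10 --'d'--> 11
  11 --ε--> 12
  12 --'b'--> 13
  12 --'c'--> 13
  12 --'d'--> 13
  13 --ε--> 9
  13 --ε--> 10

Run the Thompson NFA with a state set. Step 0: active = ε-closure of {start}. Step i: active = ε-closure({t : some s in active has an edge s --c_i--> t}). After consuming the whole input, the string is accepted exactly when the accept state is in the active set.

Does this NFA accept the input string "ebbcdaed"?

Answer: REJECT

Steps:
start: ε-closure({0}) = {0,2,4,6,8,10}
'e' @ 1: {1,3}  ✓accept
'b' @ 2: {}  — no active states
rest 'bcdaed' ignored (set empty)
final: {}; accept 1 not in set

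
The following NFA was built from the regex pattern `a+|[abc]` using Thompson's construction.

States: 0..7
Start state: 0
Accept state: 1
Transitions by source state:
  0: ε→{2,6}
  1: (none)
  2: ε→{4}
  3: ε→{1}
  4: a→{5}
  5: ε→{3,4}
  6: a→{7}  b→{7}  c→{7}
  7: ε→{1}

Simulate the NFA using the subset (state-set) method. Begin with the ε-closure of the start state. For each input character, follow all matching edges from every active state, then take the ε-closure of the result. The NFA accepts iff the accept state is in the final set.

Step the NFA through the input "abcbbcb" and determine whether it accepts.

S₀ = ε-closure({0}) = {0,2,4,6}
'a' @ 1: {1,3,4,5,7}  [accepting]
'b' @ 2: {}  — no active states
rest 'cbbcb' ignored (set empty)
end set {} — state 1 not in

Answer: REJECT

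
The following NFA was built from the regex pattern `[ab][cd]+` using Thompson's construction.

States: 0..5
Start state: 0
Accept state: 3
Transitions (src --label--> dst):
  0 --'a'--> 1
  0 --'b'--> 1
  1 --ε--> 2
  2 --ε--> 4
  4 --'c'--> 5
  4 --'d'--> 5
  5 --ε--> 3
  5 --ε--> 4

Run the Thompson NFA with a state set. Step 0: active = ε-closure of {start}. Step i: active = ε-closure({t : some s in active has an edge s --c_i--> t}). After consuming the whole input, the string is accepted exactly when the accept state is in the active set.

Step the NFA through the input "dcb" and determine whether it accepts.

Answer: REJECT

Steps:
S₀ = ε-closure({0}) = {0}
'd' @ 1: {}  — no active states
rest 'cb' ignored (set empty)
after full input: {}  (accept=3 not in)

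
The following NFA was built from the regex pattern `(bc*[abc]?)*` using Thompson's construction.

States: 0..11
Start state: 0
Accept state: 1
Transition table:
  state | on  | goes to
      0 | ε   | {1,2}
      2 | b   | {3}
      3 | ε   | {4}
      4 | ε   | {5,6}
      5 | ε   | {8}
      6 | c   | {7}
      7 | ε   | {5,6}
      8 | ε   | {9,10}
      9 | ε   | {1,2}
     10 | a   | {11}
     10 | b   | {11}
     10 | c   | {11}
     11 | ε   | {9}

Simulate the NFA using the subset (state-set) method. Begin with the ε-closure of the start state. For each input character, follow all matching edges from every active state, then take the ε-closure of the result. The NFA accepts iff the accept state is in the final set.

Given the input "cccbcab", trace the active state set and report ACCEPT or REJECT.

Answer: REJECT

Derivation:
initial (ε-close {0}): {0,1,2}
'c' @ 1: {}  — dead — no transitions
rest 'ccbcab' ignored (set empty)
end set {} — state 1 not in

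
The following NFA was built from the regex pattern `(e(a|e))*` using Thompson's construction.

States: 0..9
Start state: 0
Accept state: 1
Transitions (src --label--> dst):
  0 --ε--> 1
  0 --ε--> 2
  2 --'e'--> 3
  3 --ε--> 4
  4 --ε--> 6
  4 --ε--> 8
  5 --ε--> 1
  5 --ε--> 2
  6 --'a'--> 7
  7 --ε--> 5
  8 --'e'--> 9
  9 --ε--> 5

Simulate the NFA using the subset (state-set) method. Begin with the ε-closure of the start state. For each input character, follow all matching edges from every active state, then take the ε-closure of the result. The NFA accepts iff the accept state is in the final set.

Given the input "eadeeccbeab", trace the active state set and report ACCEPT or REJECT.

Answer: REJECT

Derivation:
S₀ = ε-closure({0}) = {0,1,2}
'e' @ 1: {3,4,6,8}
'a' @ 2: {1,2,5,7}  ✓accept
'd' @ 3: {}  — dead — no transitions
rest 'eeccbeab' ignored (set empty)
end set {} — state 1 not in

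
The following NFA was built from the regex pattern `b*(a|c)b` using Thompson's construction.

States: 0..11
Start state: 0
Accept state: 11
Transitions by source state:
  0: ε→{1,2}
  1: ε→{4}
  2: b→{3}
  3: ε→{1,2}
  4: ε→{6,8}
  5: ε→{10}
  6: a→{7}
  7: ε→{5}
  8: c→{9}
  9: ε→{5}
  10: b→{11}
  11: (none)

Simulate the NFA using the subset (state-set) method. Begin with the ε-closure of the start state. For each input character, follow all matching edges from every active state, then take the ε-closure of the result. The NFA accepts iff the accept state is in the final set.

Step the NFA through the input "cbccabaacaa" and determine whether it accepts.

Answer: REJECT

Derivation:
start: ε-closure({0}) = {0,1,2,4,6,8}
'c' @ 1: {5,9,10}
'b' @ 2: {11}  (accept∈set)
'c' @ 3: {}  — dead — no transitions
rest 'cabaacaa' ignored (set empty)
end set {} — state 11 not in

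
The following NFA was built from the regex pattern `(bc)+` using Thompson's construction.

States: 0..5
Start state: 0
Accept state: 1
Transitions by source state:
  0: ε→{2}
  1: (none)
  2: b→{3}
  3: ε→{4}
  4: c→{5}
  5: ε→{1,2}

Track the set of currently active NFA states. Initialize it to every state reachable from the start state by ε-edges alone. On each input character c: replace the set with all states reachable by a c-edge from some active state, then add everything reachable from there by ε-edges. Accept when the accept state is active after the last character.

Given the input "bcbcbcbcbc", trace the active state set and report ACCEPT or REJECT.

initial (ε-close {0}): {0,2}
'b' @ 1: {3,4}
'c' @ 2: {1,2,5}  [accepting]
'b' @ 3: {3,4}
'c' @ 4: {1,2,5}  [accepting]
'b' @ 5: {3,4}
'c' @ 6: {1,2,5}  [accepting]
'b' @ 7: {3,4}
'c' @ 8: {1,2,5}  [accepting]
'b' @ 9: {3,4}
'c' @ 10: {1,2,5}  [accepting]
after full input: {1,2,5}  (accept=1 in)

Answer: ACCEPT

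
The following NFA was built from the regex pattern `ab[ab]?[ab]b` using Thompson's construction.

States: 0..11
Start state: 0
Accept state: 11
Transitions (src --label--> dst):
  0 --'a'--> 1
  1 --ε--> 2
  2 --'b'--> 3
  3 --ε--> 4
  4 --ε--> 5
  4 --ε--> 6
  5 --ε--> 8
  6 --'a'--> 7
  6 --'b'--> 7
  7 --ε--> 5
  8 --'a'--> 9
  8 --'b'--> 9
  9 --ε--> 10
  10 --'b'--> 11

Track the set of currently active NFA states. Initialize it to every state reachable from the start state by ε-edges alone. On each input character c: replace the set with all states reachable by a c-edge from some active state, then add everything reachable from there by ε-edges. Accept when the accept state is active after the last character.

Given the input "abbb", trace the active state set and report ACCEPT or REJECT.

Answer: ACCEPT

Steps:
start: ε-closure({0}) = {0}
'a' @ 1: {1,2}
'b' @ 2: {3,4,5,6,8}
'b' @ 3: {5,7,8,9,10}
'b' @ 4: {9,10,11}  (accept∈set)
final: {9,10,11}; accept 11 in set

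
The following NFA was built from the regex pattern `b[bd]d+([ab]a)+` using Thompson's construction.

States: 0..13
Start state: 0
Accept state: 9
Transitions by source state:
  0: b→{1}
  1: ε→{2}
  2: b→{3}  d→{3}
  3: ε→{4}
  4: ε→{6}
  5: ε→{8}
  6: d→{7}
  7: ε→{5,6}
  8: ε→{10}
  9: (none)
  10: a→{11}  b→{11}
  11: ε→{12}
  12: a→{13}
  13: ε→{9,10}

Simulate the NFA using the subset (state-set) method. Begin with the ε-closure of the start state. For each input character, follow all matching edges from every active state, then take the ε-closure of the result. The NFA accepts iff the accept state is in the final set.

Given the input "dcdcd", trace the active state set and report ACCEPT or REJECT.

S₀ = ε-closure({0}) = {0}
'd' @ 1: {}  — dead — no transitions
rest 'cdcd' ignored (set empty)
end set {} — state 9 not in

Answer: REJECT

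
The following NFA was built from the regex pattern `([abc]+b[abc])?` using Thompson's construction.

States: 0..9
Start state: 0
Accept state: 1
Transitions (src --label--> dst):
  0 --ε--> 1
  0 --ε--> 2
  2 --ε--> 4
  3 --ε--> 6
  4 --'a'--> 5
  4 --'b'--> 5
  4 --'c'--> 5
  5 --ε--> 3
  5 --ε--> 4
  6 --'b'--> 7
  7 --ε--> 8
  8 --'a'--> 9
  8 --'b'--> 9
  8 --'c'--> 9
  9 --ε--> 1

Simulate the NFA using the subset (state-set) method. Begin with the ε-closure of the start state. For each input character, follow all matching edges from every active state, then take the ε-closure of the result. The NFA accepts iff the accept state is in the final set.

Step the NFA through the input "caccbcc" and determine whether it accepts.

Answer: REJECT

Steps:
initial (ε-close {0}): {0,1,2,4}
'c' @ 1: {3,4,5,6}
'a' @ 2: {3,4,5,6}
'c' @ 3: {3,4,5,6}
'c' @ 4: {3,4,5,6}
'b' @ 5: {3,4,5,6,7,8}
'c' @ 6: {1,3,4,5,6,9}  [accepting]
'c' @ 7: {3,4,5,6}
after full input: {3,4,5,6}  (accept=1 not in)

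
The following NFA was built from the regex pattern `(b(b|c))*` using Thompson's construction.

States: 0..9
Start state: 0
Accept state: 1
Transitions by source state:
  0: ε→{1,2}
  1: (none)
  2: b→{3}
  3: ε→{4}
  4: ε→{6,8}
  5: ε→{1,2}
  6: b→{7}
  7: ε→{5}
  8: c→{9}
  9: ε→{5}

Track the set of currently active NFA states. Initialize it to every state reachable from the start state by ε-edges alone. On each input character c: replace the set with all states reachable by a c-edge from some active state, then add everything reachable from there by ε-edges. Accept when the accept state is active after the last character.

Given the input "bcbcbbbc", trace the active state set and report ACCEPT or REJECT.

S₀ = ε-closure({0}) = {0,1,2}
'b' @ 1: {3,4,6,8}
'c' @ 2: {1,2,5,9}  ✓accept
'b' @ 3: {3,4,6,8}
'c' @ 4: {1,2,5,9}  ✓accept
'b' @ 5: {3,4,6,8}
'b' @ 6: {1,2,5,7}  ✓accept
'b' @ 7: {3,4,6,8}
'c' @ 8: {1,2,5,9}  ✓accept
after full input: {1,2,5,9}  (accept=1 in)

Answer: ACCEPT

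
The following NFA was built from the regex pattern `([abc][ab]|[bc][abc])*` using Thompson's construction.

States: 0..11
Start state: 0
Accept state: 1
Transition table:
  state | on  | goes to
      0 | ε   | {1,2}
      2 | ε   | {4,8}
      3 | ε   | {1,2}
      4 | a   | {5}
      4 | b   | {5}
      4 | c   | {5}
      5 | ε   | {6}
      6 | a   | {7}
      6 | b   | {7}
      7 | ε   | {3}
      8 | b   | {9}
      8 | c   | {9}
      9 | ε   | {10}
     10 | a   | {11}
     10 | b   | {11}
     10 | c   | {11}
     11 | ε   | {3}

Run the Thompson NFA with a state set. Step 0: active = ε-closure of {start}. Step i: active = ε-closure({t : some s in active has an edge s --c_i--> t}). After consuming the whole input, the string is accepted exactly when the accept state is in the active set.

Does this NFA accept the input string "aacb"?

S₀ = ε-closure({0}) = {0,1,2,4,8}
'a' @ 1: {5,6}
'a' @ 2: {1,2,3,4,7,8}  ✓accept
'c' @ 3: {5,6,9,10}
'b' @ 4: {1,2,3,4,7,8,11}  ✓accept
after full input: {1,2,3,4,7,8,11}  (accept=1 in)

Answer: ACCEPT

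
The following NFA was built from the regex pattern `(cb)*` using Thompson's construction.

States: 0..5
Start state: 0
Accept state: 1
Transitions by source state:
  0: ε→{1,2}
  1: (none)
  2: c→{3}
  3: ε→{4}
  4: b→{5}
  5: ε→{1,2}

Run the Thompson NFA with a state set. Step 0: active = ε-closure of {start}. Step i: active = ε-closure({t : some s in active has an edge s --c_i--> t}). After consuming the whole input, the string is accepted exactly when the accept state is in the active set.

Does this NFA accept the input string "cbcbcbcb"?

initial (ε-close {0}): {0,1,2}
'c' @ 1: {3,4}
'b' @ 2: {1,2,5}  (accept∈set)
'c' @ 3: {3,4}
'b' @ 4: {1,2,5}  (accept∈set)
'c' @ 5: {3,4}
'b' @ 6: {1,2,5}  (accept∈set)
'c' @ 7: {3,4}
'b' @ 8: {1,2,5}  (accept∈set)
end set {1,2,5} — state 1 in

Answer: ACCEPT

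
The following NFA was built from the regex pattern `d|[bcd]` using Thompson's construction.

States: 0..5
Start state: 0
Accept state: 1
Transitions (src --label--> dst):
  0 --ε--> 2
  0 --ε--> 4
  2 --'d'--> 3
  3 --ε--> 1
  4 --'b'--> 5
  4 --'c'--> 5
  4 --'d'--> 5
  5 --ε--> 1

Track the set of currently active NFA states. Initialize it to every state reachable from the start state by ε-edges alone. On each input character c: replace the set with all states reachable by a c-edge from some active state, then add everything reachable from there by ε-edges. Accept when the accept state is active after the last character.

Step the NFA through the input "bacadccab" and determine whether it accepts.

Answer: REJECT

Trace:
initial (ε-close {0}): {0,2,4}
'b' @ 1: {1,5}  ✓accept
'a' @ 2: {}  — dead — no transitions
rest 'cadccab' ignored (set empty)
end set {} — state 1 not in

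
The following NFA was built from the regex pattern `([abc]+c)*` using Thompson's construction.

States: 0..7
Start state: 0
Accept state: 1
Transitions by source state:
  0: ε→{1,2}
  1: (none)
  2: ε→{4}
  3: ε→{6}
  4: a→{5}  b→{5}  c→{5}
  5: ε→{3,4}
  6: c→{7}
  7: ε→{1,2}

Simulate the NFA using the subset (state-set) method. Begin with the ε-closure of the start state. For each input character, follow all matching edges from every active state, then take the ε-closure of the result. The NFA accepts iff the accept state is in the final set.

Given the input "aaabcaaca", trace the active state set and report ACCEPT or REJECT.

initial (ε-close {0}): {0,1,2,4}
'a' @ 1: {3,4,5,6}
'a' @ 2: {3,4,5,6}
'a' @ 3: {3,4,5,6}
'b' @ 4: {3,4,5,6}
'c' @ 5: {1,2,3,4,5,6,7}  [accepting]
'a' @ 6: {3,4,5,6}
'a' @ 7: {3,4,5,6}
'c' @ 8: {1,2,3,4,5,6,7}  [accepting]
'a' @ 9: {3,4,5,6}
end set {3,4,5,6} — state 1 not in

Answer: REJECT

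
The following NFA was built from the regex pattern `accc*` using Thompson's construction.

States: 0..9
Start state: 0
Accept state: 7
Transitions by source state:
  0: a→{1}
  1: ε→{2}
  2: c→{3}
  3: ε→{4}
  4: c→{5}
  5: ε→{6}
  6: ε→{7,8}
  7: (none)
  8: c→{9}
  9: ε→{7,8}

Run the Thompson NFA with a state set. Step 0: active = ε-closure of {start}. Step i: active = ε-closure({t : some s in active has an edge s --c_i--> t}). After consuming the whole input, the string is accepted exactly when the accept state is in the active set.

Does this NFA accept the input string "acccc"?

start: ε-closure({0}) = {0}
'a' @ 1: {1,2}
'c' @ 2: {3,4}
'c' @ 3: {5,6,7,8}  ✓accept
'c' @ 4: {7,8,9}  ✓accept
'c' @ 5: {7,8,9}  ✓accept
final: {7,8,9}; accept 7 in set

Answer: ACCEPT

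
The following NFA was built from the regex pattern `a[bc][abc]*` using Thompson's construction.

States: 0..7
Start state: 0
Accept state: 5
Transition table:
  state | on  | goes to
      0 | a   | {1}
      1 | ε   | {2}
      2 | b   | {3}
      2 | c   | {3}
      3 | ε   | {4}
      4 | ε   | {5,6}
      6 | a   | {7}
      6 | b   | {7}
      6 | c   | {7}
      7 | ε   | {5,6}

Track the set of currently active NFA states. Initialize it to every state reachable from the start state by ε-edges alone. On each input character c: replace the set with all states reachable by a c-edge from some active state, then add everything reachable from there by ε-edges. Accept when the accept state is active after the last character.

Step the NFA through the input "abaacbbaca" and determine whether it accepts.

Answer: ACCEPT

Derivation:
initial (ε-close {0}): {0}
'a' @ 1: {1,2}
'b' @ 2: {3,4,5,6}  [accepting]
'a' @ 3: {5,6,7}  [accepting]
'a' @ 4: {5,6,7}  [accepting]
'c' @ 5: {5,6,7}  [accepting]
'b' @ 6: {5,6,7}  [accepting]
'b' @ 7: {5,6,7}  [accepting]
'a' @ 8: {5,6,7}  [accepting]
'c' @ 9: {5,6,7}  [accepting]
'a' @ 10: {5,6,7}  [accepting]
end set {5,6,7} — state 5 in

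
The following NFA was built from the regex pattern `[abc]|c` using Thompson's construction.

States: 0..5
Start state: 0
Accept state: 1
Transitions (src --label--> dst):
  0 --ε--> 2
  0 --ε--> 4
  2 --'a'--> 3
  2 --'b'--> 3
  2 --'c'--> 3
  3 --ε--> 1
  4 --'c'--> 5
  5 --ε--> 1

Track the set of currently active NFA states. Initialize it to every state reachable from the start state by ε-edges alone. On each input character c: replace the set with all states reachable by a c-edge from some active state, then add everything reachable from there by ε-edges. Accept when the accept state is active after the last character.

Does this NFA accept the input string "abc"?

start: ε-closure({0}) = {0,2,4}
'a' @ 1: {1,3}  (accept∈set)
'b' @ 2: {}  — state set empty
rest 'c' ignored (set empty)
after full input: {}  (accept=1 not in)

Answer: REJECT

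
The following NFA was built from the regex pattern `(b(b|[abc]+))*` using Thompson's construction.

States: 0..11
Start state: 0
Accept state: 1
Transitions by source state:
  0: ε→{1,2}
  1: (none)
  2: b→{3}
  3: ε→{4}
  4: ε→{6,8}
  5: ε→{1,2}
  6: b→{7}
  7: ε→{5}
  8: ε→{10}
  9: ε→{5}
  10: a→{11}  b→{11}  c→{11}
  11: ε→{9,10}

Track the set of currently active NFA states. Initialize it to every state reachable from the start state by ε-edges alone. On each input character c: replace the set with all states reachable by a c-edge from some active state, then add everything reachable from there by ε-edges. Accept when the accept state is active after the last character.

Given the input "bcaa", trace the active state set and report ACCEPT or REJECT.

S₀ = ε-closure({0}) = {0,1,2}
'b' @ 1: {3,4,6,8,10}
'c' @ 2: {1,2,5,9,10,11}  (accept∈set)
'a' @ 3: {1,2,5,9,10,11}  (accept∈set)
'a' @ 4: {1,2,5,9,10,11}  (accept∈set)
final: {1,2,5,9,10,11}; accept 1 in set

Answer: ACCEPT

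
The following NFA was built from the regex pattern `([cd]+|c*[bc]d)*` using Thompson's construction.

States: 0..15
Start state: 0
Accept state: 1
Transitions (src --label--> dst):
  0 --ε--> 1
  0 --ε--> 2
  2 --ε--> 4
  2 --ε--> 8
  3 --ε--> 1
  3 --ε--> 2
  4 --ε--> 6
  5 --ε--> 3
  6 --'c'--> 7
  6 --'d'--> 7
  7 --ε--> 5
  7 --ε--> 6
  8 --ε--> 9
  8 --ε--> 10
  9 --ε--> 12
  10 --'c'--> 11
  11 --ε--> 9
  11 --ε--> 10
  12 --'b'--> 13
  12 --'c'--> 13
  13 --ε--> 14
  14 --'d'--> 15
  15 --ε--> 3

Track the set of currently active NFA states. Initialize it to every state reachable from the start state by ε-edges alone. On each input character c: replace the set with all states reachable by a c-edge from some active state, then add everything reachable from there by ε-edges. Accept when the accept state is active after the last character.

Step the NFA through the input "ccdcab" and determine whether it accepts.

S₀ = ε-closure({0}) = {0,1,2,4,6,8,9,10,12}
'c' @ 1: {1,2,3,4,5,6,7,8,9,10,11,12,13,14}  [accepting]
'c' @ 2: {1,2,3,4,5,6,7,8,9,10,11,12,13,14}  [accepting]
'd' @ 3: {1,2,3,4,5,6,7,8,9,10,12,15}  [accepting]
'c' @ 4: {1,2,3,4,5,6,7,8,9,10,11,12,13,14}  [accepting]
'a' @ 5: {}  — dead — no transitions
rest 'b' ignored (set empty)
end set {} — state 1 not in

Answer: REJECT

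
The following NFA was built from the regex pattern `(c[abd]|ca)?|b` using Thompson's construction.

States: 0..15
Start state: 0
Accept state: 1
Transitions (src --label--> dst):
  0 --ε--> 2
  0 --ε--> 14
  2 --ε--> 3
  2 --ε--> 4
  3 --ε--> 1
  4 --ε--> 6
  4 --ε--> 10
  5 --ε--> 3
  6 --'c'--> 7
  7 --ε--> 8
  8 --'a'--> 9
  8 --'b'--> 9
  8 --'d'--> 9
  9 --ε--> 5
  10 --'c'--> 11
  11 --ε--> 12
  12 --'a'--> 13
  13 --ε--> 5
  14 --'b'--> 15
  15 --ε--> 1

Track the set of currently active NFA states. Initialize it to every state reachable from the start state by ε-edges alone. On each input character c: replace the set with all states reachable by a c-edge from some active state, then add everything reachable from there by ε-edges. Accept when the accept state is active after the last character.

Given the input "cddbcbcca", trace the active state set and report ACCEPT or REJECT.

Answer: REJECT

Trace:
S₀ = ε-closure({0}) = {0,1,2,3,4,6,10,14}
'c' @ 1: {7,8,11,12}
'd' @ 2: {1,3,5,9}  [accepting]
'd' @ 3: {}  — dead — no transitions
rest 'bcbcca' ignored (set empty)
end set {} — state 1 not in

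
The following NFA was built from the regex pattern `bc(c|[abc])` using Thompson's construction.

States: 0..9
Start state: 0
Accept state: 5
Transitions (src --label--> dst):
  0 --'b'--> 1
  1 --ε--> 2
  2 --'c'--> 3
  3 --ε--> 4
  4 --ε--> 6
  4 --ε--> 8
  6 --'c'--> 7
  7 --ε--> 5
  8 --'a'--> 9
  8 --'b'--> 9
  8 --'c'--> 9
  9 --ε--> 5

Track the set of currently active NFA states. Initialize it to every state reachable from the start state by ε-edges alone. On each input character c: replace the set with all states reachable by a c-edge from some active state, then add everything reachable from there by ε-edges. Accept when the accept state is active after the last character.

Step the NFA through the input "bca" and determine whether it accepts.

initial (ε-close {0}): {0}
'b' @ 1: {1,2}
'c' @ 2: {3,4,6,8}
'a' @ 3: {5,9}  [accepting]
after full input: {5,9}  (accept=5 in)

Answer: ACCEPT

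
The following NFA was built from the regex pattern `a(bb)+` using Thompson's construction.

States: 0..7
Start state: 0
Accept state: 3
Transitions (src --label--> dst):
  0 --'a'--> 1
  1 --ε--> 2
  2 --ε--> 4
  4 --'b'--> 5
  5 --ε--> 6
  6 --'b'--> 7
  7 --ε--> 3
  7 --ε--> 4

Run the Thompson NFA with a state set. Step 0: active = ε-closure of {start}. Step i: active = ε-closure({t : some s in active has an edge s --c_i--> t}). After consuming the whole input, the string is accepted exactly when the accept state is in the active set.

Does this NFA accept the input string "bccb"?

Answer: REJECT

Derivation:
initial (ε-close {0}): {0}
'b' @ 1: {}  — dead — no transitions
rest 'ccb' ignored (set empty)
after full input: {}  (accept=3 not in)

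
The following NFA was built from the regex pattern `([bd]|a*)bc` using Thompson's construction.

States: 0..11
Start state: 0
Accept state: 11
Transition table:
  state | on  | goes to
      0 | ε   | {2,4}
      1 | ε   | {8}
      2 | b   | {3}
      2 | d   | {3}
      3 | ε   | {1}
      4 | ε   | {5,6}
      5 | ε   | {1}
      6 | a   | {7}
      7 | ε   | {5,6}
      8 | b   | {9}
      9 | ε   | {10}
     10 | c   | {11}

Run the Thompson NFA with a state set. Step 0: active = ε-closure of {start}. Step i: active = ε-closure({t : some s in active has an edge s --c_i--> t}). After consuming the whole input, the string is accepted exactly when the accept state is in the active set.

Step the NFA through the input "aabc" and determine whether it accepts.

Answer: ACCEPT

Trace:
initial (ε-close {0}): {0,1,2,4,5,6,8}
'a' @ 1: {1,5,6,7,8}
'a' @ 2: {1,5,6,7,8}
'b' @ 3: {9,10}
'c' @ 4: {11}  ✓accept
end set {11} — state 11 in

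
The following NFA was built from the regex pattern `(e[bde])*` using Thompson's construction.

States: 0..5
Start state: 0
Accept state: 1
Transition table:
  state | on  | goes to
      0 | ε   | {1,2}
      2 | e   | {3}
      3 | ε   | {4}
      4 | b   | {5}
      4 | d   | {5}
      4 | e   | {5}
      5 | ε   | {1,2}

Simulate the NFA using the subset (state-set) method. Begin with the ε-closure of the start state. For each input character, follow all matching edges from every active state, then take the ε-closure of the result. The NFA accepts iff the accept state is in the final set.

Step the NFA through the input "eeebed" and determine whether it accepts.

Answer: ACCEPT

Derivation:
S₀ = ε-closure({0}) = {0,1,2}
'e' @ 1: {3,4}
'e' @ 2: {1,2,5}  (accept∈set)
'e' @ 3: {3,4}
'b' @ 4: {1,2,5}  (accept∈set)
'e' @ 5: {3,4}
'd' @ 6: {1,2,5}  (accept∈set)
after full input: {1,2,5}  (accept=1 in)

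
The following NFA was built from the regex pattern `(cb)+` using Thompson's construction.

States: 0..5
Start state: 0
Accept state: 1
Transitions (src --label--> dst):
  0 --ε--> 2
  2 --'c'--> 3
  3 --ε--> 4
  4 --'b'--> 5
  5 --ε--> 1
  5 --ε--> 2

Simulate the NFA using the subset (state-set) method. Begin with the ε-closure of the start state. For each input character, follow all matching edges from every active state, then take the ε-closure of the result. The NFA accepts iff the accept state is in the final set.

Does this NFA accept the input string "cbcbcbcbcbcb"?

Answer: ACCEPT

Trace:
initial (ε-close {0}): {0,2}
'c' @ 1: {3,4}
'b' @ 2: {1,2,5}  ✓accept
'c' @ 3: {3,4}
'b' @ 4: {1,2,5}  ✓accept
'c' @ 5: {3,4}
'b' @ 6: {1,2,5}  ✓accept
'c' @ 7: {3,4}
'b' @ 8: {1,2,5}  ✓accept
'c' @ 9: {3,4}
'b' @ 10: {1,2,5}  ✓accept
'c' @ 11: {3,4}
'b' @ 12: {1,2,5}  ✓accept
after full input: {1,2,5}  (accept=1 in)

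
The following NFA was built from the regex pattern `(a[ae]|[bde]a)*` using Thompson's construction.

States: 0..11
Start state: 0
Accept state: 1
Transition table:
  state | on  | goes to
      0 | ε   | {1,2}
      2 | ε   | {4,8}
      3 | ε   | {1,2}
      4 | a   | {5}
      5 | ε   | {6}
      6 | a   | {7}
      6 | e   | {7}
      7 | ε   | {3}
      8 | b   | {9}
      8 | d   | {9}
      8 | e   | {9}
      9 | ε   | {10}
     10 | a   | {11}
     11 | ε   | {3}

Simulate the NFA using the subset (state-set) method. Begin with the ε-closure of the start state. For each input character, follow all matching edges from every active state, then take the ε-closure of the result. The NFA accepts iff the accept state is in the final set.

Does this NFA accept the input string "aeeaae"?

S₀ = ε-closure({0}) = {0,1,2,4,8}
'a' @ 1: {5,6}
'e' @ 2: {1,2,3,4,7,8}  (accept∈set)
'e' @ 3: {9,10}
'a' @ 4: {1,2,3,4,8,11}  (accept∈set)
'a' @ 5: {5,6}
'e' @ 6: {1,2,3,4,7,8}  (accept∈set)
final: {1,2,3,4,7,8}; accept 1 in set

Answer: ACCEPT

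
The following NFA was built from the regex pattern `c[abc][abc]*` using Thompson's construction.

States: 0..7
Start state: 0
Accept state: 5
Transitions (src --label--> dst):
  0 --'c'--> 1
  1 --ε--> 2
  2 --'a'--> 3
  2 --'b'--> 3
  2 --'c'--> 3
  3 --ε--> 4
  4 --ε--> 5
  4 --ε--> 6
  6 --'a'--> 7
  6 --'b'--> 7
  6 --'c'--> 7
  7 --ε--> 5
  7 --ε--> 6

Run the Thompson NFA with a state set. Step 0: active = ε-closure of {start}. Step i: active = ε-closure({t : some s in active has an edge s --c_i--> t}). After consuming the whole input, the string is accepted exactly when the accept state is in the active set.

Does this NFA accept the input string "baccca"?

initial (ε-close {0}): {0}
'b' @ 1: {}  — no active states
rest 'accca' ignored (set empty)
after full input: {}  (accept=5 not in)

Answer: REJECT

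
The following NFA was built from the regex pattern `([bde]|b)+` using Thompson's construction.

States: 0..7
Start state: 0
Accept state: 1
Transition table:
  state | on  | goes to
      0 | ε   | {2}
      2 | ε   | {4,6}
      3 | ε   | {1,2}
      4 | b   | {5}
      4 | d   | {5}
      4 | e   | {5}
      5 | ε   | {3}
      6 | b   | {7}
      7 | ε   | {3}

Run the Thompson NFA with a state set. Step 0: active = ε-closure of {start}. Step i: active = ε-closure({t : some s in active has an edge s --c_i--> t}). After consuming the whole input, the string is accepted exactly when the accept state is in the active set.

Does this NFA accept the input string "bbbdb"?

S₀ = ε-closure({0}) = {0,2,4,6}
'b' @ 1: {1,2,3,4,5,6,7}  [accepting]
'b' @ 2: {1,2,3,4,5,6,7}  [accepting]
'b' @ 3: {1,2,3,4,5,6,7}  [accepting]
'd' @ 4: {1,2,3,4,5,6}  [accepting]
'b' @ 5: {1,2,3,4,5,6,7}  [accepting]
after full input: {1,2,3,4,5,6,7}  (accept=1 in)

Answer: ACCEPT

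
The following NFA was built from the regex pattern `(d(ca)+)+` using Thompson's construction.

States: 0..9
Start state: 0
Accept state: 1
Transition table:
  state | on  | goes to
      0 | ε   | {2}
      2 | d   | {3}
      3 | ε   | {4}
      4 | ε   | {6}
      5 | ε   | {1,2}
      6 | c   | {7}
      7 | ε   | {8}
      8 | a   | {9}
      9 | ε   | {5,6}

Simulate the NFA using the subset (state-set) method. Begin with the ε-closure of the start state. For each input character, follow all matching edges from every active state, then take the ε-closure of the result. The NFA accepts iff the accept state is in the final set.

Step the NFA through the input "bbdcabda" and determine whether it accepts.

Answer: REJECT

Steps:
initial (ε-close {0}): {0,2}
'b' @ 1: {}  — state set empty
rest 'bdcabda' ignored (set empty)
end set {} — state 1 not in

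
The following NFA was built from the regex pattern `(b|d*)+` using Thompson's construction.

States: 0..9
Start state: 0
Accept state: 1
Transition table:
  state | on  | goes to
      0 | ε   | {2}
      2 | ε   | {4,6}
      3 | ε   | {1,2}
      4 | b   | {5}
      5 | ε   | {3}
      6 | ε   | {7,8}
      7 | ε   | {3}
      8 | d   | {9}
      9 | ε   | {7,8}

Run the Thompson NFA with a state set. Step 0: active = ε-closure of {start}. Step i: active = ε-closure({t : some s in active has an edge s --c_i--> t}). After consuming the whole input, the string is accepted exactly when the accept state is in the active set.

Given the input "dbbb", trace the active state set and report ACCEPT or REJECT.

Answer: ACCEPT

Trace:
start: ε-closure({0}) = {0,1,2,3,4,6,7,8}
'd' @ 1: {1,2,3,4,6,7,8,9}  ✓accept
'b' @ 2: {1,2,3,4,5,6,7,8}  ✓accept
'b' @ 3: {1,2,3,4,5,6,7,8}  ✓accept
'b' @ 4: {1,2,3,4,5,6,7,8}  ✓accept
final: {1,2,3,4,5,6,7,8}; accept 1 in set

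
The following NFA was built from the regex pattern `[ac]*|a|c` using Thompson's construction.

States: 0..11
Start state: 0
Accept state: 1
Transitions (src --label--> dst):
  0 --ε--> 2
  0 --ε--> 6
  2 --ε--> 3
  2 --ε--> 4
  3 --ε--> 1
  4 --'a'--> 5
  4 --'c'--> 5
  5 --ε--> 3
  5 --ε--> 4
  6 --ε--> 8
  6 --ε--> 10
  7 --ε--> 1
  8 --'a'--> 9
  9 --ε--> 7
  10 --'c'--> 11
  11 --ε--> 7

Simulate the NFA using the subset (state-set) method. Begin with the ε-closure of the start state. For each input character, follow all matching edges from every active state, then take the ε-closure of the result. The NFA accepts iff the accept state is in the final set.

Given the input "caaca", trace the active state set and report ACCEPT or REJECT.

Answer: ACCEPT

Steps:
initial (ε-close {0}): {0,1,2,3,4,6,8,10}
'c' @ 1: {1,3,4,5,7,11}  [accepting]
'a' @ 2: {1,3,4,5}  [accepting]
'a' @ 3: {1,3,4,5}  [accepting]
'c' @ 4: {1,3,4,5}  [accepting]
'a' @ 5: {1,3,4,5}  [accepting]
end set {1,3,4,5} — state 1 in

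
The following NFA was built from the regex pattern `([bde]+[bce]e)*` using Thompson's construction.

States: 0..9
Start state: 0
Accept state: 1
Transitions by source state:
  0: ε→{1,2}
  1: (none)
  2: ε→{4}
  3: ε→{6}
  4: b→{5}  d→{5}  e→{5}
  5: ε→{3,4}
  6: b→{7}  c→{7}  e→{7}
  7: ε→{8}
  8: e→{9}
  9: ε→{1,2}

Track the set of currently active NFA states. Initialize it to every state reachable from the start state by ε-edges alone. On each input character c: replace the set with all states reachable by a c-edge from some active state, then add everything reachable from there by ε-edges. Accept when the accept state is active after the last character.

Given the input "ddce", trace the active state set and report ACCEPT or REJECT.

initial (ε-close {0}): {0,1,2,4}
'd' @ 1: {3,4,5,6}
'd' @ 2: {3,4,5,6}
'c' @ 3: {7,8}
'e' @ 4: {1,2,4,9}  (accept∈set)
end set {1,2,4,9} — state 1 in

Answer: ACCEPT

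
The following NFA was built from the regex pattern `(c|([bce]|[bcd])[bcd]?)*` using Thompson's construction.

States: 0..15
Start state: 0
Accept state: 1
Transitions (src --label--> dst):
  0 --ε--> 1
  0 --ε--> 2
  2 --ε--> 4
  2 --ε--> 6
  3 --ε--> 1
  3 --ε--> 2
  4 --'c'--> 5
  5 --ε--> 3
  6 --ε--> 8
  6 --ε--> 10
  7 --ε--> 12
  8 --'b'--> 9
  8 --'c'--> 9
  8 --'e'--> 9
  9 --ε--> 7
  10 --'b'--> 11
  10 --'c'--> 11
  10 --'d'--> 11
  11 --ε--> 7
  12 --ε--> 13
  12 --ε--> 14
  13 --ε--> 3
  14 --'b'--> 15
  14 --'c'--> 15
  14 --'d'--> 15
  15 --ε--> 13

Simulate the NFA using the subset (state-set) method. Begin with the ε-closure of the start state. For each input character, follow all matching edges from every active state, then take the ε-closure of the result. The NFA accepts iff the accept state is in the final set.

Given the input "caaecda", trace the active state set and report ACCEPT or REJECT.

S₀ = ε-closure({0}) = {0,1,2,4,6,8,10}
'c' @ 1: {1,2,3,4,5,6,7,8,9,10,11,12,13,14}  [accepting]
'a' @ 2: {}  — dead — no transitions
rest 'aecda' ignored (set empty)
after full input: {}  (accept=1 not in)

Answer: REJECT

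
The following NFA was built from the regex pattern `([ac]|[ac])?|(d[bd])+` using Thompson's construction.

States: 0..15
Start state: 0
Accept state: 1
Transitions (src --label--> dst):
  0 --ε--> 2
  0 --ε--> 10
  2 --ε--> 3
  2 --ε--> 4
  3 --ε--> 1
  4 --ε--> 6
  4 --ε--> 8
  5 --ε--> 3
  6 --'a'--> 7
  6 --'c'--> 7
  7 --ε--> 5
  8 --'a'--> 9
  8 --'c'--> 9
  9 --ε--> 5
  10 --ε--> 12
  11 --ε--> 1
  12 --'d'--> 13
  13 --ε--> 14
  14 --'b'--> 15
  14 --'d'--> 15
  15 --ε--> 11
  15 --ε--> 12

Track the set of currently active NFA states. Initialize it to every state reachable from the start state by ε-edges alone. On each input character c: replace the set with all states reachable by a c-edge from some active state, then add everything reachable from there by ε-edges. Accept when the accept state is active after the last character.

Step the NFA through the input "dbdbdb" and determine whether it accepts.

Answer: ACCEPT

Trace:
start: ε-closure({0}) = {0,1,2,3,4,6,8,10,12}
'd' @ 1: {13,14}
'b' @ 2: {1,11,12,15}  ✓accept
'd' @ 3: {13,14}
'b' @ 4: {1,11,12,15}  ✓accept
'd' @ 5: {13,14}
'b' @ 6: {1,11,12,15}  ✓accept
end set {1,11,12,15} — state 1 in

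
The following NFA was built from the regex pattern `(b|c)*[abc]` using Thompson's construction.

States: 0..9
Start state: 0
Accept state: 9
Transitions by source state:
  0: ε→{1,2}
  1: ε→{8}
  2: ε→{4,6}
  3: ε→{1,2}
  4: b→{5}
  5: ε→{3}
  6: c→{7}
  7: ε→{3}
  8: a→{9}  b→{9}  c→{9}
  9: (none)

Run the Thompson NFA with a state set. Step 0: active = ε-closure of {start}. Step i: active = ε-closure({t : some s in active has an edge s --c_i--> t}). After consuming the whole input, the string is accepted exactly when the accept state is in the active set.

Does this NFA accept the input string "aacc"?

Answer: REJECT

Derivation:
initial (ε-close {0}): {0,1,2,4,6,8}
'a' @ 1: {9}  [accepting]
'a' @ 2: {}  — no active states
rest 'cc' ignored (set empty)
end set {} — state 9 not in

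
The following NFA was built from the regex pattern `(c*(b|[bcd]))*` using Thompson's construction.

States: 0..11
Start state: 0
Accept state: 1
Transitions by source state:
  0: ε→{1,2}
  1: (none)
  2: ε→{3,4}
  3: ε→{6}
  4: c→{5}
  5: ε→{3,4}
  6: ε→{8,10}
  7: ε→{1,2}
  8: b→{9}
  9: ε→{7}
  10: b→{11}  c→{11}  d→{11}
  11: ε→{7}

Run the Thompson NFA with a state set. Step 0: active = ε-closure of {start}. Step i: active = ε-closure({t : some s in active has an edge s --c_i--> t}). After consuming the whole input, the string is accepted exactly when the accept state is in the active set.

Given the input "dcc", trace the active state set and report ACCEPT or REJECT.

S₀ = ε-closure({0}) = {0,1,2,3,4,6,8,10}
'd' @ 1: {1,2,3,4,6,7,8,10,11}  ✓accept
'c' @ 2: {1,2,3,4,5,6,7,8,10,11}  ✓accept
'c' @ 3: {1,2,3,4,5,6,7,8,10,11}  ✓accept
final: {1,2,3,4,5,6,7,8,10,11}; accept 1 in set

Answer: ACCEPT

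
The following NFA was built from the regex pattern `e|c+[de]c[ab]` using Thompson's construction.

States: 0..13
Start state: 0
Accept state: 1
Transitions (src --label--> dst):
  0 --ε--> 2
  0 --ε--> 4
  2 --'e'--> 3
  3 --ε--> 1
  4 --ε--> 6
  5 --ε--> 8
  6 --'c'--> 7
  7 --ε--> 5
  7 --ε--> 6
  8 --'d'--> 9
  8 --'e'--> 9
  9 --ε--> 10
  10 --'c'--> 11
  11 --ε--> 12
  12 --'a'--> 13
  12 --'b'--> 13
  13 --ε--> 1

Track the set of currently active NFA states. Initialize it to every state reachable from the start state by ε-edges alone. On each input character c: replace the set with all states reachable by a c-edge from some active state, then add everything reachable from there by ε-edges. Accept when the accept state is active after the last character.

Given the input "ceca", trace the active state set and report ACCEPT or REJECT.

Answer: ACCEPT

Trace:
S₀ = ε-closure({0}) = {0,2,4,6}
'c' @ 1: {5,6,7,8}
'e' @ 2: {9,10}
'c' @ 3: {11,12}
'a' @ 4: {1,13}  ✓accept
final: {1,13}; accept 1 in set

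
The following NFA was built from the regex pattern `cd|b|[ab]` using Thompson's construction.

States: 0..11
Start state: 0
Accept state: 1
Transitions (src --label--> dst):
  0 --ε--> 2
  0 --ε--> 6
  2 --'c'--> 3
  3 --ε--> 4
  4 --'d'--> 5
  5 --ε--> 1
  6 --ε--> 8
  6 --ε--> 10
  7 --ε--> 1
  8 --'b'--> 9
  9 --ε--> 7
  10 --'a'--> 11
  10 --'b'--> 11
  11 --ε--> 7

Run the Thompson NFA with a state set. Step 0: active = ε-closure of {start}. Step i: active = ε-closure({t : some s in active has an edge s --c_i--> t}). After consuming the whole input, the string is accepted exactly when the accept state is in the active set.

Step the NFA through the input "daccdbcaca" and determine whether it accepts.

Answer: REJECT

Steps:
initial (ε-close {0}): {0,2,6,8,10}
'd' @ 1: {}  — state set empty
rest 'accdbcaca' ignored (set empty)
end set {} — state 1 not in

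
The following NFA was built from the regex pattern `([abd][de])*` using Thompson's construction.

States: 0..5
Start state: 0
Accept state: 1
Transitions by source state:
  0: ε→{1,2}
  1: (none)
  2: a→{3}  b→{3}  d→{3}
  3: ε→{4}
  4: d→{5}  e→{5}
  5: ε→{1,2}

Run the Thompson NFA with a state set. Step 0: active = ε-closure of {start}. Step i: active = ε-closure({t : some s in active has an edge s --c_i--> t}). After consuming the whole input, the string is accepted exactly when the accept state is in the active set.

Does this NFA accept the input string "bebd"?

initial (ε-close {0}): {0,1,2}
'b' @ 1: {3,4}
'e' @ 2: {1,2,5}  [accepting]
'b' @ 3: {3,4}
'd' @ 4: {1,2,5}  [accepting]
final: {1,2,5}; accept 1 in set

Answer: ACCEPT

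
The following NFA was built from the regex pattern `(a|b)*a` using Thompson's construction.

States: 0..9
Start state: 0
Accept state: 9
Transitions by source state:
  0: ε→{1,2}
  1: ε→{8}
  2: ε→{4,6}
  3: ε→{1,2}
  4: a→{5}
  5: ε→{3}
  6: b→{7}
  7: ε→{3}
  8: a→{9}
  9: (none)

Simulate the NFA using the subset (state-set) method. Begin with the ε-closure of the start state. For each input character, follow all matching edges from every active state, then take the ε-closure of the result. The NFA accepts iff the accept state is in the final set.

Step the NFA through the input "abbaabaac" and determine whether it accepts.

initial (ε-close {0}): {0,1,2,4,6,8}
'a' @ 1: {1,2,3,4,5,6,8,9}  [accepting]
'b' @ 2: {1,2,3,4,6,7,8}
'b' @ 3: {1,2,3,4,6,7,8}
'a' @ 4: {1,2,3,4,5,6,8,9}  [accepting]
'a' @ 5: {1,2,3,4,5,6,8,9}  [accepting]
'b' @ 6: {1,2,3,4,6,7,8}
'a' @ 7: {1,2,3,4,5,6,8,9}  [accepting]
'a' @ 8: {1,2,3,4,5,6,8,9}  [accepting]
'c' @ 9: {}  — dead — no transitions
after full input: {}  (accept=9 not in)

Answer: REJECT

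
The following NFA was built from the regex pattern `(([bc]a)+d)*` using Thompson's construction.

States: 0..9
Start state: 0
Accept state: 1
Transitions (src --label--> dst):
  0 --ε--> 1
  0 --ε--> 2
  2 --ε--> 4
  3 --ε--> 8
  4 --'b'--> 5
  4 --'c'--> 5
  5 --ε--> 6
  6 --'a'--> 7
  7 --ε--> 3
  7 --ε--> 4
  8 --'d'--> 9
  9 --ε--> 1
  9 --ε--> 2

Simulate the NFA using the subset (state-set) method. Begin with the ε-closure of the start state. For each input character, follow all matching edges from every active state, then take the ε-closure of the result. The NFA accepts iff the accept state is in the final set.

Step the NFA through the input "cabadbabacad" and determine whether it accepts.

Answer: ACCEPT

Trace:
initial (ε-close {0}): {0,1,2,4}
'c' @ 1: {5,6}
'a' @ 2: {3,4,7,8}
'b' @ 3: {5,6}
'a' @ 4: {3,4,7,8}
'd' @ 5: {1,2,4,9}  ✓accept
'b' @ 6: {5,6}
'a' @ 7: {3,4,7,8}
'b' @ 8: {5,6}
'a' @ 9: {3,4,7,8}
'c' @ 10: {5,6}
'a' @ 11: {3,4,7,8}
'd' @ 12: {1,2,4,9}  ✓accept
after full input: {1,2,4,9}  (accept=1 in)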